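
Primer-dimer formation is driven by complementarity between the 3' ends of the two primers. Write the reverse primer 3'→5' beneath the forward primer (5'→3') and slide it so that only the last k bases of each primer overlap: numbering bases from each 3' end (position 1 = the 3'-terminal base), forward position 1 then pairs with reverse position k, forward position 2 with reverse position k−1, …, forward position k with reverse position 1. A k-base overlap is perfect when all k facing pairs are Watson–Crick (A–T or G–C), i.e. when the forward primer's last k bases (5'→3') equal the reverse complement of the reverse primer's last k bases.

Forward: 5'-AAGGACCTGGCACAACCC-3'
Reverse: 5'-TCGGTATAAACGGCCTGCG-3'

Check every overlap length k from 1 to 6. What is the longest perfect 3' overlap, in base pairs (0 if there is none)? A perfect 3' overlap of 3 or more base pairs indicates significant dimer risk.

Last 6 bases (5'→3') — forward …CAACCC, reverse …CCTGCG.
Reverse complement of the reverse primer's last 6 bases: CGCAGG; its first k bases are the reverse complement of the reverse primer's last k bases, so a perfect k-base overlap needs the forward primer's last k bases to equal them.
Comparing (forward last k vs required): k=1: C vs C ✓; k=2: CC vs CG ✗; k=3: CCC vs CGC ✗; k=4: ACCC vs CGCA ✗; k=5: AACCC vs CGCAG ✗; k=6: CAACCC vs CGCAGG ✗.
Only k = 1 is perfect, so the longest perfect 3' overlap is 1.

Longest perfect overlap: 1 complementary base pair; below the dimer-risk threshold (threshold 3).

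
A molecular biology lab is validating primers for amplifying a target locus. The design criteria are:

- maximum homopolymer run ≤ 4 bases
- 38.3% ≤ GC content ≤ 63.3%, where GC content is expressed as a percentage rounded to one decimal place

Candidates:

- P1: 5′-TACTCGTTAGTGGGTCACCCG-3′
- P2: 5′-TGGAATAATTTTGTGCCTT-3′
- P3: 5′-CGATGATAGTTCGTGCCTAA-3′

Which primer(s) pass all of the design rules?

P1 (21 nt, A=3 T=6 G=6 C=6): longest run = 3 ✓; GC 12/21 = 57.1% ✓ — passes.
P2 (19 nt, A=4 T=9 G=4 C=2): longest run = 4 ✓; GC 6/19 = 31.6%, outside 38.3–63.3% ✗ — fails.
P3 (20 nt, A=5 T=6 G=5 C=4): longest run = 2 ✓; GC 9/20 = 45.0% ✓ — passes.

P1 and P3.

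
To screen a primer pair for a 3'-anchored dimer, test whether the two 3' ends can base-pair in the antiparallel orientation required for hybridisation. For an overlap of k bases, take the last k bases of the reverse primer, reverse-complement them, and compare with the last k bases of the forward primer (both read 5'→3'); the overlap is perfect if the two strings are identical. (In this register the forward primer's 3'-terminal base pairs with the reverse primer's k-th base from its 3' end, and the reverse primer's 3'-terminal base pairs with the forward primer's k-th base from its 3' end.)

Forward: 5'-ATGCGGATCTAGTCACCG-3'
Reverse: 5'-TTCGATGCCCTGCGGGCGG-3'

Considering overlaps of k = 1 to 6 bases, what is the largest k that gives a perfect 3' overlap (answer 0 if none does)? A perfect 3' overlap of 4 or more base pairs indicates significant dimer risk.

Last 6 bases (5'→3') — forward …TCACCG, reverse …GGGCGG.
Reverse complement of the reverse primer's last 6 bases: CCGCCC; its first k bases are the reverse complement of the reverse primer's last k bases, so a perfect k-base overlap needs the forward primer's last k bases to equal them.
Comparing (forward last k vs required): k=1: G vs C ✗; k=2: CG vs CC ✗; k=3: CCG vs CCG ✓; k=4: ACCG vs CCGC ✗; k=5: CACCG vs CCGCC ✗; k=6: TCACCG vs CCGCCC ✗.
Only k = 3 is perfect, so the longest perfect 3' overlap is 3.

Longest perfect overlap: 3 complementary base pairs; below the dimer-risk threshold (threshold 4).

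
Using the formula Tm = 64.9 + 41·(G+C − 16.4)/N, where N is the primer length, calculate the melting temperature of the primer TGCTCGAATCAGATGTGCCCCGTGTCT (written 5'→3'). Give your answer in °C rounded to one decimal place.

Base counts: A=4, T=8, G=7, C=8; G+C = 15, N = 27.
Tm = 64.9 + 41·(15 − 16.4)/27 = 64.9 + -57.40/27 = 62.8°C.

62.8°C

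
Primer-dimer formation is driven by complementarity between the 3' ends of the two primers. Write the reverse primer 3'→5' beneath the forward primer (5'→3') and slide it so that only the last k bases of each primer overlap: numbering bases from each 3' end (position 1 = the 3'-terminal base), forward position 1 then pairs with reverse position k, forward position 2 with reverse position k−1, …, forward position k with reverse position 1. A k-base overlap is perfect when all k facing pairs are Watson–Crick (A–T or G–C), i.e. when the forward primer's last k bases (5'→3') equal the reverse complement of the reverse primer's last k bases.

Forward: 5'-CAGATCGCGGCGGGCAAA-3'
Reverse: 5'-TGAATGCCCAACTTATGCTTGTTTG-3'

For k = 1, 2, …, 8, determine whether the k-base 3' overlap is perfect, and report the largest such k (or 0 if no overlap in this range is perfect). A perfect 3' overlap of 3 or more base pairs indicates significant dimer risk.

Last 8 bases (5'→3') — forward …CGGGCAAA, reverse …CTTGTTTG.
Reverse complement of the reverse primer's last 8 bases: CAAACAAG; its first k bases are the reverse complement of the reverse primer's last k bases, so a perfect k-base overlap needs the forward primer's last k bases to equal them.
Comparing (forward last k vs required): k=1: A vs C ✗; k=2: AA vs CA ✗; k=3: AAA vs CAA ✗; k=4: CAAA vs CAAA ✓; k=5: GCAAA vs CAAAC ✗; k=6: GGCAAA vs CAAACA ✗; k=7: GGGCAAA vs CAAACAA ✗; k=8: CGGGCAAA vs CAAACAAG ✗.
Only k = 4 is perfect, so the longest perfect 3' overlap is 4.

Longest perfect overlap: 4 complementary base pairs; significant dimer risk (threshold 3).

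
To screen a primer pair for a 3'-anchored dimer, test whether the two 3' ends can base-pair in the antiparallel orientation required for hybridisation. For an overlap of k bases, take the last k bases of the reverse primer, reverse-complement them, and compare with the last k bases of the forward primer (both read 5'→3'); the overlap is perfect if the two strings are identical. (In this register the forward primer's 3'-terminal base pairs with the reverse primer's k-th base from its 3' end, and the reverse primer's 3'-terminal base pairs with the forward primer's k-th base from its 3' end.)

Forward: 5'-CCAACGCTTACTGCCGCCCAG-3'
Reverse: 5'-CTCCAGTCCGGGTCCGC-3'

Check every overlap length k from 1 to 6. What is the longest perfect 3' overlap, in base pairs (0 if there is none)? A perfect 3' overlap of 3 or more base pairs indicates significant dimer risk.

Longest perfect overlap: 1 complementary base pair; below the dimer-risk threshold (threshold 3).

Last 6 bases (5'→3') — forward …GCCCAG, reverse …GTCCGC.
Reverse complement of the reverse primer's last 6 bases: GCGGAC; its first k bases are the reverse complement of the reverse primer's last k bases, so a perfect k-base overlap needs the forward primer's last k bases to equal them.
Comparing (forward last k vs required): k=1: G vs G ✓; k=2: AG vs GC ✗; k=3: CAG vs GCG ✗; k=4: CCAG vs GCGG ✗; k=5: CCCAG vs GCGGA ✗; k=6: GCCCAG vs GCGGAC ✗.
Only k = 1 is perfect, so the longest perfect 3' overlap is 1.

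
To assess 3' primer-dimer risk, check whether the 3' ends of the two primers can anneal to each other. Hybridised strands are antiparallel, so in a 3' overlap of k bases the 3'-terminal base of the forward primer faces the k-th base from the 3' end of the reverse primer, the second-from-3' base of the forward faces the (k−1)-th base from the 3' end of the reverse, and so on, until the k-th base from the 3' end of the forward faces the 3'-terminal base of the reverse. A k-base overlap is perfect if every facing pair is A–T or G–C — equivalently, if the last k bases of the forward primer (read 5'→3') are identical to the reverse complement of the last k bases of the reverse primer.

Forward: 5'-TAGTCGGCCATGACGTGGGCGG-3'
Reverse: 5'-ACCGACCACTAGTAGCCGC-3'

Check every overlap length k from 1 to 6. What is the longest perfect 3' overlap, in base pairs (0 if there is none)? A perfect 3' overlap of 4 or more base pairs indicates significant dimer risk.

Longest perfect overlap: 4 complementary base pairs; significant dimer risk (threshold 4).

Last 6 bases (5'→3') — forward …GGGCGG, reverse …AGCCGC.
Reverse complement of the reverse primer's last 6 bases: GCGGCT; its first k bases are the reverse complement of the reverse primer's last k bases, so a perfect k-base overlap needs the forward primer's last k bases to equal them.
Comparing (forward last k vs required): k=1: G vs G ✓; k=2: GG vs GC ✗; k=3: CGG vs GCG ✗; k=4: GCGG vs GCGG ✓; k=5: GGCGG vs GCGGC ✗; k=6: GGGCGG vs GCGGCT ✗.
Perfect overlaps at k = 1, 4; the largest is 4.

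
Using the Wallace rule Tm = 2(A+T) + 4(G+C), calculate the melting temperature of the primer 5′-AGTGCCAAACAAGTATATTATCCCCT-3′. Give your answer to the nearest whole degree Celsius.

72°C

Base counts: A=9, T=7, G=3, C=7 (length 26).
Tm = 2·(9+7) + 4·(3+7) = 2·16 + 4·10 = 32 + 40 = 72°C.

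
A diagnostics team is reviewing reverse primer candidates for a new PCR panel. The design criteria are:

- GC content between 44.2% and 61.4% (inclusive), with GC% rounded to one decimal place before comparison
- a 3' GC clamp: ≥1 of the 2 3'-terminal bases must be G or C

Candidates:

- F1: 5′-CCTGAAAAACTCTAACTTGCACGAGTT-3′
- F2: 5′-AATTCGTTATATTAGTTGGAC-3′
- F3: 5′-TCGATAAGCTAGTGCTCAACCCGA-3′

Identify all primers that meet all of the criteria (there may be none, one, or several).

F3 only.

F1 (27 nt, A=9 T=7 G=4 C=7): GC 11/27 = 40.7%, outside 44.2–61.4% ✗; 3' end TT has 0 G/C, need ≥1 ✗ — fails.
F2 (21 nt, A=6 T=9 G=4 C=2): GC 6/21 = 28.6%, outside 44.2–61.4% ✗; 3' end AC has 1 G/C ✓ — fails.
F3 (24 nt, A=7 T=5 G=5 C=7): GC 12/24 = 50.0% ✓; 3' end GA has 1 G/C ✓ — passes.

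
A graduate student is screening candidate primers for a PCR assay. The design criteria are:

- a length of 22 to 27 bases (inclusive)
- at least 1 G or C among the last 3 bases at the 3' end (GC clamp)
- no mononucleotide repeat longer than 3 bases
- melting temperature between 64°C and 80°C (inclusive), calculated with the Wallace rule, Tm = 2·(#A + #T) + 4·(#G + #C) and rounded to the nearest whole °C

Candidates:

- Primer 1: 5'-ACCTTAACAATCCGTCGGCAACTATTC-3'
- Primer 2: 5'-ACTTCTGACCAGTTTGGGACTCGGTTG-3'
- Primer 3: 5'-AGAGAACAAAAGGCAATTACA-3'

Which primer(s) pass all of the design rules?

Primer 1 (27 nt, A=8 T=7 G=3 C=9): length 27 ✓; 3' end TTC has 1 G/C ✓; longest run = 2 ✓; Tm = 2·15 + 4·12 = 78°C ✓ — passes.
Primer 2 (27 nt, A=4 T=9 G=8 C=6): length 27 ✓; 3' end TTG has 1 G/C ✓; longest run = 3 ✓; Tm = 2·13 + 4·14 = 82°C, outside 64–80°C ✗ — fails.
Primer 3 (21 nt, A=12 T=2 G=4 C=3): length 21, outside 22–27 ✗; 3' end ACA has 1 G/C ✓; longest run = 4, exceeds 3 ✗; Tm = 2·14 + 4·7 = 56°C, outside 64–80°C ✗ — fails.

Primer 1 only.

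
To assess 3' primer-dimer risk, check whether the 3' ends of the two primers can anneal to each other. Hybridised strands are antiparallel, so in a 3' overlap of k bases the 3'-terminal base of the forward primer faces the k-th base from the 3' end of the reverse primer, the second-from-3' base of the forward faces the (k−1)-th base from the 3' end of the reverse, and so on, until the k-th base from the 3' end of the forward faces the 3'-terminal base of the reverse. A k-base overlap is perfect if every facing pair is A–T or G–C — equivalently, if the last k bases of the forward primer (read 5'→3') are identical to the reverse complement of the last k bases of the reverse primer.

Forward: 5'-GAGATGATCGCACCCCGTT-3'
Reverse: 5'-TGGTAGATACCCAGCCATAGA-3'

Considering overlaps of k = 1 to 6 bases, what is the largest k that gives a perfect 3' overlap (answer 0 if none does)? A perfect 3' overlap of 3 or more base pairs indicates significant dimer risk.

Last 6 bases (5'→3') — forward …CCCGTT, reverse …CATAGA.
Reverse complement of the reverse primer's last 6 bases: TCTATG; its first k bases are the reverse complement of the reverse primer's last k bases, so a perfect k-base overlap needs the forward primer's last k bases to equal them.
Comparing (forward last k vs required): k=1: T vs T ✓; k=2: TT vs TC ✗; k=3: GTT vs TCT ✗; k=4: CGTT vs TCTA ✗; k=5: CCGTT vs TCTAT ✗; k=6: CCCGTT vs TCTATG ✗.
Only k = 1 is perfect, so the longest perfect 3' overlap is 1.

Longest perfect overlap: 1 complementary base pair; below the dimer-risk threshold (threshold 3).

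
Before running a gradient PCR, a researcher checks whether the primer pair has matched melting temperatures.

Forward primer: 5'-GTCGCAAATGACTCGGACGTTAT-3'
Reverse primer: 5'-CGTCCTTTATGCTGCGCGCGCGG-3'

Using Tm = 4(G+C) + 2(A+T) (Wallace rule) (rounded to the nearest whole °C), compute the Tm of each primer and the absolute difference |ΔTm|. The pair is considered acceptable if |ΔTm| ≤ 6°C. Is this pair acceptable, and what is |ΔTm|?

Forward: A=6 T=6 G=6 C=5 → Tm = 2·12 + 4·11 = 68°C.
Reverse: A=1 T=6 G=8 C=8 → Tm = 2·7 + 4·16 = 78°C.
|ΔTm| = |68 − 78| = 10°C, > 6°C.

|ΔTm| = 10°C; the pair is not acceptable.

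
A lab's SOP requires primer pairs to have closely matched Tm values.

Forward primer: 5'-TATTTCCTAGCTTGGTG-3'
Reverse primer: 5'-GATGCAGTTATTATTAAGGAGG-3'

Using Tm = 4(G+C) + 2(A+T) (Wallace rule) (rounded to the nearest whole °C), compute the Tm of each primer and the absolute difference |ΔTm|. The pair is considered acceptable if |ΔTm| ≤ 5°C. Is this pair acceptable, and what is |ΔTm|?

Forward: A=2 T=8 G=4 C=3 → Tm = 2·10 + 4·7 = 48°C.
Reverse: A=7 T=7 G=7 C=1 → Tm = 2·14 + 4·8 = 60°C.
|ΔTm| = |48 − 60| = 12°C, > 5°C.

|ΔTm| = 12°C; the pair is not acceptable.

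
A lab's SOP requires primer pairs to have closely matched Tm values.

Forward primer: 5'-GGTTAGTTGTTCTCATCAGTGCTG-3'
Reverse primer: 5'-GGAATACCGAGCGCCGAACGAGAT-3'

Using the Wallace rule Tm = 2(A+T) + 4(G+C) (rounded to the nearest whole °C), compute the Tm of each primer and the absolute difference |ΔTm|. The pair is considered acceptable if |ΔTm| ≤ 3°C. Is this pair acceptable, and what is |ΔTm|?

|ΔTm| = 6°C; the pair is not acceptable.

Forward: A=3 T=10 G=7 C=4 → Tm = 2·13 + 4·11 = 70°C.
Reverse: A=8 T=2 G=8 C=6 → Tm = 2·10 + 4·14 = 76°C.
|ΔTm| = |70 − 76| = 6°C, > 3°C.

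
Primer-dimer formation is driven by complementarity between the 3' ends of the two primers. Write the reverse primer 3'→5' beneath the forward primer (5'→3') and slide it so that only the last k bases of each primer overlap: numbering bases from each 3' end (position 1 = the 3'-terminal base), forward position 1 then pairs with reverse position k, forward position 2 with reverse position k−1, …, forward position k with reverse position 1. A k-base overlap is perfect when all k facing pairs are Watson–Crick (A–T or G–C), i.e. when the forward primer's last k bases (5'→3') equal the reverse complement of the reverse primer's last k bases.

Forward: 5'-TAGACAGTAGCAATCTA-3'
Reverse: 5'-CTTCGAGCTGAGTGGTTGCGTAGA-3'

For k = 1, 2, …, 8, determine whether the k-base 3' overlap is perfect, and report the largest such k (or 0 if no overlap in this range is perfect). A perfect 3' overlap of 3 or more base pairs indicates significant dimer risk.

Last 8 bases (5'→3') — forward …GCAATCTA, reverse …TGCGTAGA.
Reverse complement of the reverse primer's last 8 bases: TCTACGCA; its first k bases are the reverse complement of the reverse primer's last k bases, so a perfect k-base overlap needs the forward primer's last k bases to equal them.
Comparing (forward last k vs required): k=1: A vs T ✗; k=2: TA vs TC ✗; k=3: CTA vs TCT ✗; k=4: TCTA vs TCTA ✓; k=5: ATCTA vs TCTAC ✗; k=6: AATCTA vs TCTACG ✗; k=7: CAATCTA vs TCTACGC ✗; k=8: GCAATCTA vs TCTACGCA ✗.
Only k = 4 is perfect, so the longest perfect 3' overlap is 4.

Longest perfect overlap: 4 complementary base pairs; significant dimer risk (threshold 3).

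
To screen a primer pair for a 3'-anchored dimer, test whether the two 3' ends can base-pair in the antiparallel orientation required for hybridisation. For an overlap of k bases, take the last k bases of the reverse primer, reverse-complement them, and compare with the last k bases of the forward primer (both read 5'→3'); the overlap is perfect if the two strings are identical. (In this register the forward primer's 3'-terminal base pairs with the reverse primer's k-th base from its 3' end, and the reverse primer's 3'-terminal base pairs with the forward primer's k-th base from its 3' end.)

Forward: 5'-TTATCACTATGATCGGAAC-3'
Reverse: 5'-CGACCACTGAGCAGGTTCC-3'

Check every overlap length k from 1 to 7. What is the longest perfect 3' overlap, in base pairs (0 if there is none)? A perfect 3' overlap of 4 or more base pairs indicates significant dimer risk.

Last 7 bases (5'→3') — forward …TCGGAAC, reverse …AGGTTCC.
Reverse complement of the reverse primer's last 7 bases: GGAACCT; its first k bases are the reverse complement of the reverse primer's last k bases, so a perfect k-base overlap needs the forward primer's last k bases to equal them.
Comparing (forward last k vs required): k=1: C vs G ✗; k=2: AC vs GG ✗; k=3: AAC vs GGA ✗; k=4: GAAC vs GGAA ✗; k=5: GGAAC vs GGAAC ✓; k=6: CGGAAC vs GGAACC ✗; k=7: TCGGAAC vs GGAACCT ✗.
Only k = 5 is perfect, so the longest perfect 3' overlap is 5.

Longest perfect overlap: 5 complementary base pairs; significant dimer risk (threshold 4).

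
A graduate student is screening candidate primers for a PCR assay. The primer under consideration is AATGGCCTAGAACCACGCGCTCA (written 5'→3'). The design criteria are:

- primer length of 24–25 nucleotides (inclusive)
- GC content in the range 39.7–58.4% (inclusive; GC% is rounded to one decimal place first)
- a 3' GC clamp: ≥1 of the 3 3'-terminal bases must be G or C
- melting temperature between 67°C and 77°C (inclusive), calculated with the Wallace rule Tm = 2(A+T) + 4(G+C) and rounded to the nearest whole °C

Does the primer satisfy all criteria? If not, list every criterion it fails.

Base counts: A=7, T=3, G=5, C=8 (length 23).
length: length 23, outside 24–25 ✗
GC content: GC 13/23 = 56.5% ✓
GC clamp: 3' end TCA has 1 G/C ✓
Tm: Tm = 2·10 + 4·13 = 72°C ✓

Fails: length.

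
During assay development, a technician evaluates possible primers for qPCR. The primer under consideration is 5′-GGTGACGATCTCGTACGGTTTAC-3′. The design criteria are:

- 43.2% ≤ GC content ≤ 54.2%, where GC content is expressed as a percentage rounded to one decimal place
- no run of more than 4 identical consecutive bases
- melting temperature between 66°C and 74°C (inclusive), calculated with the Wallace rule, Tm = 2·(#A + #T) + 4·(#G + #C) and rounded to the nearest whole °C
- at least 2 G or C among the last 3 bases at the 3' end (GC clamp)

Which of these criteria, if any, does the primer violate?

Fails: GC clamp.

Base counts: A=4, T=7, G=7, C=5 (length 23).
GC content: GC 12/23 = 52.2% ✓
homopolymer run: longest run = 3 ✓
Tm: Tm = 2·11 + 4·12 = 70°C ✓
GC clamp: 3' end TAC has 1 G/C, need ≥2 ✗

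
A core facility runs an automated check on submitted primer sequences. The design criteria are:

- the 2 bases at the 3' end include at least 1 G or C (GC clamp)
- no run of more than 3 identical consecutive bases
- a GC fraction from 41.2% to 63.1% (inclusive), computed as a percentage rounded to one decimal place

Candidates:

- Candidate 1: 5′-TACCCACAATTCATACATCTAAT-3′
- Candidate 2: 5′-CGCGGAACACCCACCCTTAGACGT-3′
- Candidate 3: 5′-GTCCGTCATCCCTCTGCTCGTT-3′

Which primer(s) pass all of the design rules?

Candidate 1 (23 nt, A=9 T=7 G=0 C=7): 3' end AT has 0 G/C, need ≥1 ✗; longest run = 3 ✓; GC 7/23 = 30.4%, outside 41.2–63.1% ✗ — fails.
Candidate 2 (24 nt, A=6 T=3 G=5 C=10): 3' end GT has 1 G/C ✓; longest run = 3 ✓; GC 15/24 = 62.5% ✓ — passes.
Candidate 3 (22 nt, A=1 T=8 G=4 C=9): 3' end TT has 0 G/C, need ≥1 ✗; longest run = 3 ✓; GC 13/22 = 59.1% ✓ — fails.

Candidate 2 only.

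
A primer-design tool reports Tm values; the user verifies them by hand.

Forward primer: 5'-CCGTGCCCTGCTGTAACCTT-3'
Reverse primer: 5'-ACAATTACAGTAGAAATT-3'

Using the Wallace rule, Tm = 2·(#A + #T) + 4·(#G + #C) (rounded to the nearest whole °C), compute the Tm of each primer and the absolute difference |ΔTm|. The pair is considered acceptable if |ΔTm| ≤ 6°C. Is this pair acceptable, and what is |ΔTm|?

|ΔTm| = 20°C; the pair is not acceptable.

Forward: A=2 T=6 G=4 C=8 → Tm = 2·8 + 4·12 = 64°C.
Reverse: A=9 T=5 G=2 C=2 → Tm = 2·14 + 4·4 = 44°C.
|ΔTm| = |64 − 44| = 20°C, > 6°C.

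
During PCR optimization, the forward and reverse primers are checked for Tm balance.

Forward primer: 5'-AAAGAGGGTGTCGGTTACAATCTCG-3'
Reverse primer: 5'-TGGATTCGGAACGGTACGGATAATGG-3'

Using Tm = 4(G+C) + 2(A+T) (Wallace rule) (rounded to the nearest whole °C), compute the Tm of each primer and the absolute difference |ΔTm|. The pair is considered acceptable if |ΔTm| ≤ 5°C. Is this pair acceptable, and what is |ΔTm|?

Forward: A=7 T=6 G=8 C=4 → Tm = 2·13 + 4·12 = 74°C.
Reverse: A=7 T=6 G=10 C=3 → Tm = 2·13 + 4·13 = 78°C.
|ΔTm| = |74 − 78| = 4°C, ≤ 5°C.

|ΔTm| = 4°C; the pair is acceptable.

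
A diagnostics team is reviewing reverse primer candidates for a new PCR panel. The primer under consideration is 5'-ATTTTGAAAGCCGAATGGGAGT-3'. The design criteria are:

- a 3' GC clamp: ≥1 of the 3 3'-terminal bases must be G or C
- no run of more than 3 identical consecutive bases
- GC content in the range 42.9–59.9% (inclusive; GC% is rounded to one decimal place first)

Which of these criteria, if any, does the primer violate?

Base counts: A=7, T=6, G=7, C=2 (length 22).
GC clamp: 3' end AGT has 1 G/C ✓
homopolymer run: longest run = 4, exceeds 3 ✗
GC content: GC 9/22 = 40.9%, outside 42.9–59.9% ✗

Fails: homopolymer run, GC content.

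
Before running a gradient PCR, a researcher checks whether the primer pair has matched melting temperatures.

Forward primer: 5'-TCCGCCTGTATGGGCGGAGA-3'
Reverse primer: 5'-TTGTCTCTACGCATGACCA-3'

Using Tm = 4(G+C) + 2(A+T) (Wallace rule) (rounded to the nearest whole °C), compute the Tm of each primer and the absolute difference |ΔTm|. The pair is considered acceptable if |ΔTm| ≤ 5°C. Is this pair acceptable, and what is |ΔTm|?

|ΔTm| = 10°C; the pair is not acceptable.

Forward: A=3 T=4 G=8 C=5 → Tm = 2·7 + 4·13 = 66°C.
Reverse: A=4 T=6 G=3 C=6 → Tm = 2·10 + 4·9 = 56°C.
|ΔTm| = |66 − 56| = 10°C, > 5°C.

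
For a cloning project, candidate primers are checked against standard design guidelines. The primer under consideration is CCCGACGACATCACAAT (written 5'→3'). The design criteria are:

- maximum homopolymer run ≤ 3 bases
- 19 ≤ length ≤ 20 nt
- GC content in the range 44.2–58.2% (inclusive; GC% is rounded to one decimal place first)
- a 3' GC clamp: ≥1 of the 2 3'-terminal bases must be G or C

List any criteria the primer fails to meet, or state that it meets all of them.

Fails: length, GC clamp.

Base counts: A=6, T=2, G=2, C=7 (length 17).
homopolymer run: longest run = 3 ✓
length: length 17, outside 19–20 ✗
GC content: GC 9/17 = 52.9% ✓
GC clamp: 3' end AT has 0 G/C, need ≥1 ✗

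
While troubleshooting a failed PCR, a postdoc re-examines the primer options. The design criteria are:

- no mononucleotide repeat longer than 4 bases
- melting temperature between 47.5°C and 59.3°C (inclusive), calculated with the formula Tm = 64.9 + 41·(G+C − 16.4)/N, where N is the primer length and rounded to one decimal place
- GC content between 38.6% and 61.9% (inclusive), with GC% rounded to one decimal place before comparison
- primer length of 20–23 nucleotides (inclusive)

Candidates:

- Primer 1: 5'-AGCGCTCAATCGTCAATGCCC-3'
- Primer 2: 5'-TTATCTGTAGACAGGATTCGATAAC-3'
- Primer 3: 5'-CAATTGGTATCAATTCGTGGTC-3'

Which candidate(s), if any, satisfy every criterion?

Primer 1 and Primer 3.

Primer 1 (21 nt, A=5 T=4 G=4 C=8): longest run = 3 ✓; Tm = 64.9 + 41·(12 − 16.4)/21 = 56.3°C ✓; GC 12/21 = 57.1% ✓; length 21 ✓ — passes.
Primer 2 (25 nt, A=8 T=8 G=5 C=4): longest run = 2 ✓; Tm = 64.9 + 41·(9 − 16.4)/25 = 52.8°C ✓; GC 9/25 = 36.0%, outside 38.6–61.9% ✗; length 25, outside 20–23 ✗ — fails.
Primer 3 (22 nt, A=5 T=8 G=5 C=4): longest run = 2 ✓; Tm = 64.9 + 41·(9 − 16.4)/22 = 51.1°C ✓; GC 9/22 = 40.9% ✓; length 22 ✓ — passes.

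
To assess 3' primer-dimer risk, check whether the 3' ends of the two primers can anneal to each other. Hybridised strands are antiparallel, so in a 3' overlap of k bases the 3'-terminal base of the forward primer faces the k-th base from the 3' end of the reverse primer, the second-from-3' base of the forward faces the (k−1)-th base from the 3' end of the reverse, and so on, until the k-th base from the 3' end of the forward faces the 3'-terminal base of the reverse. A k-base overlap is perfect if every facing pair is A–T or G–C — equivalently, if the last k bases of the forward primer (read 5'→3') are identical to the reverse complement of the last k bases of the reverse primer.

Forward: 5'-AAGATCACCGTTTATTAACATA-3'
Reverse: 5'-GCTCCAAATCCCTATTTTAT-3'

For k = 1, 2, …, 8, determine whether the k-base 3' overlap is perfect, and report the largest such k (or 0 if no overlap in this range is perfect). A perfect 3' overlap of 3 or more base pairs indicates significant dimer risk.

Last 8 bases (5'→3') — forward …TTAACATA, reverse …TATTTTAT.
Reverse complement of the reverse primer's last 8 bases: ATAAAATA; its first k bases are the reverse complement of the reverse primer's last k bases, so a perfect k-base overlap needs the forward primer's last k bases to equal them.
Comparing (forward last k vs required): k=1: A vs A ✓; k=2: TA vs AT ✗; k=3: ATA vs ATA ✓; k=4: CATA vs ATAA ✗; k=5: ACATA vs ATAAA ✗; k=6: AACATA vs ATAAAA ✗; k=7: TAACATA vs ATAAAAT ✗; k=8: TTAACATA vs ATAAAATA ✗.
Perfect overlaps at k = 1, 3; the largest is 3.

Longest perfect overlap: 3 complementary base pairs; significant dimer risk (threshold 3).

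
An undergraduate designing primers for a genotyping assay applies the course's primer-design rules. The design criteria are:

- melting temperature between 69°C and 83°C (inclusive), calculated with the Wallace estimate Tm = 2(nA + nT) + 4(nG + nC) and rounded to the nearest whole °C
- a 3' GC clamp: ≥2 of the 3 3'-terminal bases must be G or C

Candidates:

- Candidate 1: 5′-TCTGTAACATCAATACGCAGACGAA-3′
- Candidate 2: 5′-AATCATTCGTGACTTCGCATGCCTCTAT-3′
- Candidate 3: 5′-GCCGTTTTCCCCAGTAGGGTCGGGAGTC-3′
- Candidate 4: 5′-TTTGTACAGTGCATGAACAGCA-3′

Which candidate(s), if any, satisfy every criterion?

None of the candidates satisfy all criteria.

Candidate 1 (25 nt, A=10 T=5 G=4 C=6): Tm = 2·15 + 4·10 = 70°C ✓; 3' end GAA has 1 G/C, need ≥2 ✗ — fails.
Candidate 2 (28 nt, A=6 T=10 G=4 C=8): Tm = 2·16 + 4·12 = 80°C ✓; 3' end TAT has 0 G/C, need ≥2 ✗ — fails.
Candidate 3 (28 nt, A=3 T=7 G=10 C=8): Tm = 2·10 + 4·18 = 92°C, outside 69–83°C ✗; 3' end GTC has 2 G/C ✓ — fails.
Candidate 4 (22 nt, A=7 T=6 G=5 C=4): Tm = 2·13 + 4·9 = 62°C, outside 69–83°C ✗; 3' end GCA has 2 G/C ✓ — fails.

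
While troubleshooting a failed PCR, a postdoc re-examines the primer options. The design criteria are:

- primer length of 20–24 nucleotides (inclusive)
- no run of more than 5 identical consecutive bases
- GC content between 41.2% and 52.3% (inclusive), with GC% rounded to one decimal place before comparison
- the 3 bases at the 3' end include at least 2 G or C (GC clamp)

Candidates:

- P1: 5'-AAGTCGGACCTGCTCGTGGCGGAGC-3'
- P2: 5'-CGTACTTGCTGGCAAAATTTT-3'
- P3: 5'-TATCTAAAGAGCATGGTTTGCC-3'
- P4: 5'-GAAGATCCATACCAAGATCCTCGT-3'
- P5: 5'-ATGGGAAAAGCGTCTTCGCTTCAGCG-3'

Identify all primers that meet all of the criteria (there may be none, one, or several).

P4 only.

P1 (25 nt, A=4 T=4 G=10 C=7): length 25, outside 20–24 ✗; longest run = 2 ✓; GC 17/25 = 68.0%, outside 41.2–52.3% ✗; 3' end AGC has 2 G/C ✓ — fails.
P2 (21 nt, A=5 T=8 G=4 C=4): length 21 ✓; longest run = 4 ✓; GC 8/21 = 38.1%, outside 41.2–52.3% ✗; 3' end TTT has 0 G/C, need ≥2 ✗ — fails.
P3 (22 nt, A=6 T=7 G=5 C=4): length 22 ✓; longest run = 3 ✓; GC 9/22 = 40.9%, outside 41.2–52.3% ✗; 3' end GCC has 3 G/C ✓ — fails.
P4 (24 nt, A=8 T=5 G=4 C=7): length 24 ✓; longest run = 2 ✓; GC 11/24 = 45.8% ✓; 3' end CGT has 2 G/C ✓ — passes.
P5 (26 nt, A=6 T=6 G=8 C=6): length 26, outside 20–24 ✗; longest run = 4 ✓; GC 14/26 = 53.8%, outside 41.2–52.3% ✗; 3' end GCG has 3 G/C ✓ — fails.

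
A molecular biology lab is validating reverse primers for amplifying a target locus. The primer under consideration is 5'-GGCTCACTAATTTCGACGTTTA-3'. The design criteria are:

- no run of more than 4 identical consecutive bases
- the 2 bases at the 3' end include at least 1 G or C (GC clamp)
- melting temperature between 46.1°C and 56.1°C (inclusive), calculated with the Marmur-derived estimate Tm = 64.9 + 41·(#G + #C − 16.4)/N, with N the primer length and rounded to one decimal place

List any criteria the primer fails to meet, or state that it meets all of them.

Fails: GC clamp.

Base counts: A=5, T=8, G=4, C=5 (length 22).
homopolymer run: longest run = 3 ✓
GC clamp: 3' end TA has 0 G/C, need ≥1 ✗
Tm: Tm = 64.9 + 41·(9 − 16.4)/22 = 51.1°C ✓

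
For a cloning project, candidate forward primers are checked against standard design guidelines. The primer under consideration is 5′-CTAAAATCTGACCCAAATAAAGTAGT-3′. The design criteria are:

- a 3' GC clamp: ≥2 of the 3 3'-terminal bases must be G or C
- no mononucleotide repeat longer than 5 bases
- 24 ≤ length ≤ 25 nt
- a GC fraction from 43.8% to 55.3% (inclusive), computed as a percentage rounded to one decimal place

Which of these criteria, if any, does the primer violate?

Base counts: A=12, T=6, G=3, C=5 (length 26).
GC clamp: 3' end AGT has 1 G/C, need ≥2 ✗
homopolymer run: longest run = 4 ✓
length: length 26, outside 24–25 ✗
GC content: GC 8/26 = 30.8%, outside 43.8–55.3% ✗

Fails: GC clamp, length, GC content.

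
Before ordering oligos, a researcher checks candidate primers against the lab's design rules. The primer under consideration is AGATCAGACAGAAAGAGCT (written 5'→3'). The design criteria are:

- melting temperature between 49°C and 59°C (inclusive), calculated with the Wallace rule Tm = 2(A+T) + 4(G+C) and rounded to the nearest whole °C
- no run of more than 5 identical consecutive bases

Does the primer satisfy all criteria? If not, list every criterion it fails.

Meets all criteria.

Base counts: A=9, T=2, G=5, C=3 (length 19).
Tm: Tm = 2·11 + 4·8 = 54°C ✓
homopolymer run: longest run = 3 ✓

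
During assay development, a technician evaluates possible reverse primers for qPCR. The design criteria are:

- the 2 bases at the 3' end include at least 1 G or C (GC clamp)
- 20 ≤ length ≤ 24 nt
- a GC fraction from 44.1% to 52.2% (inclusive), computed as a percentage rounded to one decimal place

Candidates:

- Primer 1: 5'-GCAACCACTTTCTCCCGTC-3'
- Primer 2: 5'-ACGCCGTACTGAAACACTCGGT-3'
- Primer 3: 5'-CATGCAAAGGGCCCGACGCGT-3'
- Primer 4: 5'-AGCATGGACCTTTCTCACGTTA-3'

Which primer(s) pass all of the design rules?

Primer 1 (19 nt, A=3 T=5 G=2 C=9): 3' end TC has 1 G/C ✓; length 19, outside 20–24 ✗; GC 11/19 = 57.9%, outside 44.1–52.2% ✗ — fails.
Primer 2 (22 nt, A=6 T=4 G=5 C=7): 3' end GT has 1 G/C ✓; length 22 ✓; GC 12/22 = 54.5%, outside 44.1–52.2% ✗ — fails.
Primer 3 (21 nt, A=5 T=2 G=7 C=7): 3' end GT has 1 G/C ✓; length 21 ✓; GC 14/21 = 66.7%, outside 44.1–52.2% ✗ — fails.
Primer 4 (22 nt, A=5 T=7 G=4 C=6): 3' end TA has 0 G/C, need ≥1 ✗; length 22 ✓; GC 10/22 = 45.5% ✓ — fails.

None of the candidates satisfy all criteria.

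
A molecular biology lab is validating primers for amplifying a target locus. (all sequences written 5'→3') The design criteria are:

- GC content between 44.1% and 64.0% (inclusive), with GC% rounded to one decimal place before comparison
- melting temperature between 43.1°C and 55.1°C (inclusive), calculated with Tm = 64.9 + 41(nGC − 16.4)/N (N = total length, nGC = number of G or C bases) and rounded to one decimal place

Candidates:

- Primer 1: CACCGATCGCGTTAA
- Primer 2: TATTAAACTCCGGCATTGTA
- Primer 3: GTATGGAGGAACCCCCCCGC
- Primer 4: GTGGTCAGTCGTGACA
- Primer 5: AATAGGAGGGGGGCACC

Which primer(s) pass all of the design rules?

Primer 1 (15 nt, A=4 T=3 G=3 C=5): GC 8/15 = 53.3% ✓; Tm = 64.9 + 41·(8 − 16.4)/15 = 41.9°C, outside 43.1–55.1°C ✗ — fails.
Primer 2 (20 nt, A=6 T=7 G=3 C=4): GC 7/20 = 35.0%, outside 44.1–64.0% ✗; Tm = 64.9 + 41·(7 − 16.4)/20 = 45.6°C ✓ — fails.
Primer 3 (20 nt, A=4 T=2 G=6 C=8): GC 14/20 = 70.0%, outside 44.1–64.0% ✗; Tm = 64.9 + 41·(14 − 16.4)/20 = 60.0°C, outside 43.1–55.1°C ✗ — fails.
Primer 4 (16 nt, A=3 T=4 G=6 C=3): GC 9/16 = 56.3% ✓; Tm = 64.9 + 41·(9 − 16.4)/16 = 45.9°C ✓ — passes.
Primer 5 (17 nt, A=5 T=1 G=8 C=3): GC 11/17 = 64.7%, outside 44.1–64.0% ✗; Tm = 64.9 + 41·(11 − 16.4)/17 = 51.9°C ✓ — fails.

Primer 4 only.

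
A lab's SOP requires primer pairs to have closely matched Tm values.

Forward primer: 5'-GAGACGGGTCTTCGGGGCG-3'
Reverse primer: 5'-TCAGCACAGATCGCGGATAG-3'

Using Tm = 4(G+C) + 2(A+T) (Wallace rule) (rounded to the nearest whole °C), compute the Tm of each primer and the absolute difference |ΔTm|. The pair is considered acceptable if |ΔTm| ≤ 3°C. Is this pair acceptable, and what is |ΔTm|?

Forward: A=2 T=3 G=10 C=4 → Tm = 2·5 + 4·14 = 66°C.
Reverse: A=6 T=3 G=6 C=5 → Tm = 2·9 + 4·11 = 62°C.
|ΔTm| = |66 − 62| = 4°C, > 3°C.

|ΔTm| = 4°C; the pair is not acceptable.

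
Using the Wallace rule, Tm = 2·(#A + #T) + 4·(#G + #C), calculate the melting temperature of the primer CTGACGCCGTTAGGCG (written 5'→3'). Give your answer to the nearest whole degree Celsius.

54°C

Base counts: A=2, T=3, G=6, C=5 (length 16).
Tm = 2·(2+3) + 4·(6+5) = 2·5 + 4·11 = 10 + 44 = 54°C.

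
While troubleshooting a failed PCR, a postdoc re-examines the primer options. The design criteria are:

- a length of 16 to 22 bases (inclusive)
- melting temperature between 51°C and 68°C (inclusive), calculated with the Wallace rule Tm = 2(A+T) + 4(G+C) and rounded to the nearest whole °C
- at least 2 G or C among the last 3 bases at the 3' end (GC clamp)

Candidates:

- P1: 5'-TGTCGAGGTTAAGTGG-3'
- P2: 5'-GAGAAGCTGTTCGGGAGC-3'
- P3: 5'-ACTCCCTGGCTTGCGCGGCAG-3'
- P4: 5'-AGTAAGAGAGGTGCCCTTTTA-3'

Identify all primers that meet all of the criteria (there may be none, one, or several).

P2 only.

P1 (16 nt, A=3 T=5 G=7 C=1): length 16 ✓; Tm = 2·8 + 4·8 = 48°C, outside 51–68°C ✗; 3' end TGG has 2 G/C ✓ — fails.
P2 (18 nt, A=4 T=3 G=8 C=3): length 18 ✓; Tm = 2·7 + 4·11 = 58°C ✓; 3' end AGC has 2 G/C ✓ — passes.
P3 (21 nt, A=2 T=4 G=7 C=8): length 21 ✓; Tm = 2·6 + 4·15 = 72°C, outside 51–68°C ✗; 3' end CAG has 2 G/C ✓ — fails.
P4 (21 nt, A=6 T=6 G=6 C=3): length 21 ✓; Tm = 2·12 + 4·9 = 60°C ✓; 3' end TTA has 0 G/C, need ≥2 ✗ — fails.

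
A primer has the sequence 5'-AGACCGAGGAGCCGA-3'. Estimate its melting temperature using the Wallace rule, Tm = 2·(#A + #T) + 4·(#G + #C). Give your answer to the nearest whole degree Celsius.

50°C

Base counts: A=5, T=0, G=6, C=4 (length 15).
Tm = 2·(5+0) + 4·(6+4) = 2·5 + 4·10 = 10 + 40 = 50°C.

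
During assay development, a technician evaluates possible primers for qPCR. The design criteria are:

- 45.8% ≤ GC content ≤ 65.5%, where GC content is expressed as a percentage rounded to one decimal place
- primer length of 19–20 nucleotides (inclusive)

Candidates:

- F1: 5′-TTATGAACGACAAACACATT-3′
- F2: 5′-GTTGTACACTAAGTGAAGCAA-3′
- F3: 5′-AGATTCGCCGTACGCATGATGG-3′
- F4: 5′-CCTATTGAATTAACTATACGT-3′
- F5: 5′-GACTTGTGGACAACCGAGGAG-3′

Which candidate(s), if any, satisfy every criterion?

None of the candidates satisfy all criteria.

F1 (20 nt, A=9 T=5 G=2 C=4): GC 6/20 = 30.0%, outside 45.8–65.5% ✗; length 20 ✓ — fails.
F2 (21 nt, A=8 T=5 G=5 C=3): GC 8/21 = 38.1%, outside 45.8–65.5% ✗; length 21, outside 19–20 ✗ — fails.
F3 (22 nt, A=5 T=5 G=7 C=5): GC 12/22 = 54.5% ✓; length 22, outside 19–20 ✗ — fails.
F4 (21 nt, A=7 T=8 G=2 C=4): GC 6/21 = 28.6%, outside 45.8–65.5% ✗; length 21, outside 19–20 ✗ — fails.
F5 (21 nt, A=6 T=3 G=8 C=4): GC 12/21 = 57.1% ✓; length 21, outside 19–20 ✗ — fails.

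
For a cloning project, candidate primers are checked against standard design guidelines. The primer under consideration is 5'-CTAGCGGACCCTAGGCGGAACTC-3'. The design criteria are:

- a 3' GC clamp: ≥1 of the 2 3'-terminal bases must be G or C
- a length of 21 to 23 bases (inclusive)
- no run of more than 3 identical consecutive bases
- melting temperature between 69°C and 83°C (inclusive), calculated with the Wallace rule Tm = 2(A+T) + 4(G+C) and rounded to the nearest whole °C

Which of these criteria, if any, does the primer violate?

Base counts: A=5, T=3, G=7, C=8 (length 23).
GC clamp: 3' end TC has 1 G/C ✓
length: length 23 ✓
homopolymer run: longest run = 3 ✓
Tm: Tm = 2·8 + 4·15 = 76°C ✓

Meets all criteria.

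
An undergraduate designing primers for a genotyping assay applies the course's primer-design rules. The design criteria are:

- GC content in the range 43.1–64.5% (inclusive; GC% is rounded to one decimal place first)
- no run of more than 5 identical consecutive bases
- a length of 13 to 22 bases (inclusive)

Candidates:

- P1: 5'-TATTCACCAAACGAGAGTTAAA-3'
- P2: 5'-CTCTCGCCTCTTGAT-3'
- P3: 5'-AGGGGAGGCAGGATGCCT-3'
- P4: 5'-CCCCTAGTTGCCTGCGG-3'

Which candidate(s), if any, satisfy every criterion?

P2 only.

P1 (22 nt, A=10 T=5 G=3 C=4): GC 7/22 = 31.8%, outside 43.1–64.5% ✗; longest run = 3 ✓; length 22 ✓ — fails.
P2 (15 nt, A=1 T=6 G=2 C=6): GC 8/15 = 53.3% ✓; longest run = 2 ✓; length 15 ✓ — passes.
P3 (18 nt, A=4 T=2 G=9 C=3): GC 12/18 = 66.7%, outside 43.1–64.5% ✗; longest run = 4 ✓; length 18 ✓ — fails.
P4 (17 nt, A=1 T=4 G=5 C=7): GC 12/17 = 70.6%, outside 43.1–64.5% ✗; longest run = 4 ✓; length 17 ✓ — fails.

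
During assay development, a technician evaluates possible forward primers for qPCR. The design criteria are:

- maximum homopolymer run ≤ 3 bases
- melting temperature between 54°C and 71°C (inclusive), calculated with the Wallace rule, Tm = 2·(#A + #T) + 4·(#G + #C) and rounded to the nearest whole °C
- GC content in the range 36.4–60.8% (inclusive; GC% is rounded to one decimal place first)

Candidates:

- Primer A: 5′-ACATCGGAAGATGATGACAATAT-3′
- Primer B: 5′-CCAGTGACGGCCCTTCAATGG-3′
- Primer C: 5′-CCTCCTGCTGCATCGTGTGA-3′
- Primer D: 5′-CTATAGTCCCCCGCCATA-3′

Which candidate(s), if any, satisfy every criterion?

Primer C only.

Primer A (23 nt, A=10 T=5 G=5 C=3): longest run = 2 ✓; Tm = 2·15 + 4·8 = 62°C ✓; GC 8/23 = 34.8%, outside 36.4–60.8% ✗ — fails.
Primer B (21 nt, A=4 T=4 G=6 C=7): longest run = 3 ✓; Tm = 2·8 + 4·13 = 68°C ✓; GC 13/21 = 61.9%, outside 36.4–60.8% ✗ — fails.
Primer C (20 nt, A=2 T=6 G=5 C=7): longest run = 2 ✓; Tm = 2·8 + 4·12 = 64°C ✓; GC 12/20 = 60.0% ✓ — passes.
Primer D (18 nt, A=4 T=4 G=2 C=8): longest run = 5, exceeds 3 ✗; Tm = 2·8 + 4·10 = 56°C ✓; GC 10/18 = 55.6% ✓ — fails.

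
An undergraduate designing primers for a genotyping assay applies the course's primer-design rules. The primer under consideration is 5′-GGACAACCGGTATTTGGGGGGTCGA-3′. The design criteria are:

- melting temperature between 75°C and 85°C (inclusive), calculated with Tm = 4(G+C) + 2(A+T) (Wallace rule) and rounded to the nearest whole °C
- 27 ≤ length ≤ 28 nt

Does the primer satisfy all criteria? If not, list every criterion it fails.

Base counts: A=5, T=5, G=11, C=4 (length 25).
Tm: Tm = 2·10 + 4·15 = 80°C ✓
length: length 25, outside 27–28 ✗

Fails: length.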